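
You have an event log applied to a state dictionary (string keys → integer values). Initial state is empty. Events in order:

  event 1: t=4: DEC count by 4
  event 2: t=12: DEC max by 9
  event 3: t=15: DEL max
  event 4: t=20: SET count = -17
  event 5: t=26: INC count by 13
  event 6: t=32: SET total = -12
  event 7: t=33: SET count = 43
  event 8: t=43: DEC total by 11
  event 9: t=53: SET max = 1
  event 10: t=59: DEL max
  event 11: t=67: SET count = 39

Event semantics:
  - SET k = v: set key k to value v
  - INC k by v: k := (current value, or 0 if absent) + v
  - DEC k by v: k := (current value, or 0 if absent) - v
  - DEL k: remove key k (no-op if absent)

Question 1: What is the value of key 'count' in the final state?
Answer: 39

Derivation:
Track key 'count' through all 11 events:
  event 1 (t=4: DEC count by 4): count (absent) -> -4
  event 2 (t=12: DEC max by 9): count unchanged
  event 3 (t=15: DEL max): count unchanged
  event 4 (t=20: SET count = -17): count -4 -> -17
  event 5 (t=26: INC count by 13): count -17 -> -4
  event 6 (t=32: SET total = -12): count unchanged
  event 7 (t=33: SET count = 43): count -4 -> 43
  event 8 (t=43: DEC total by 11): count unchanged
  event 9 (t=53: SET max = 1): count unchanged
  event 10 (t=59: DEL max): count unchanged
  event 11 (t=67: SET count = 39): count 43 -> 39
Final: count = 39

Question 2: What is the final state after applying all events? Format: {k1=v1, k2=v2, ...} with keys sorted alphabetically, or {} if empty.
  after event 1 (t=4: DEC count by 4): {count=-4}
  after event 2 (t=12: DEC max by 9): {count=-4, max=-9}
  after event 3 (t=15: DEL max): {count=-4}
  after event 4 (t=20: SET count = -17): {count=-17}
  after event 5 (t=26: INC count by 13): {count=-4}
  after event 6 (t=32: SET total = -12): {count=-4, total=-12}
  after event 7 (t=33: SET count = 43): {count=43, total=-12}
  after event 8 (t=43: DEC total by 11): {count=43, total=-23}
  after event 9 (t=53: SET max = 1): {count=43, max=1, total=-23}
  after event 10 (t=59: DEL max): {count=43, total=-23}
  after event 11 (t=67: SET count = 39): {count=39, total=-23}

Answer: {count=39, total=-23}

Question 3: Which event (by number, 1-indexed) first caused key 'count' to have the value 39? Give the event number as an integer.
Answer: 11

Derivation:
Looking for first event where count becomes 39:
  event 1: count = -4
  event 2: count = -4
  event 3: count = -4
  event 4: count = -17
  event 5: count = -4
  event 6: count = -4
  event 7: count = 43
  event 8: count = 43
  event 9: count = 43
  event 10: count = 43
  event 11: count 43 -> 39  <-- first match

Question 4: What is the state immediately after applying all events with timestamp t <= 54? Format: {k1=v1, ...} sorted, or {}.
Answer: {count=43, max=1, total=-23}

Derivation:
Apply events with t <= 54 (9 events):
  after event 1 (t=4: DEC count by 4): {count=-4}
  after event 2 (t=12: DEC max by 9): {count=-4, max=-9}
  after event 3 (t=15: DEL max): {count=-4}
  after event 4 (t=20: SET count = -17): {count=-17}
  after event 5 (t=26: INC count by 13): {count=-4}
  after event 6 (t=32: SET total = -12): {count=-4, total=-12}
  after event 7 (t=33: SET count = 43): {count=43, total=-12}
  after event 8 (t=43: DEC total by 11): {count=43, total=-23}
  after event 9 (t=53: SET max = 1): {count=43, max=1, total=-23}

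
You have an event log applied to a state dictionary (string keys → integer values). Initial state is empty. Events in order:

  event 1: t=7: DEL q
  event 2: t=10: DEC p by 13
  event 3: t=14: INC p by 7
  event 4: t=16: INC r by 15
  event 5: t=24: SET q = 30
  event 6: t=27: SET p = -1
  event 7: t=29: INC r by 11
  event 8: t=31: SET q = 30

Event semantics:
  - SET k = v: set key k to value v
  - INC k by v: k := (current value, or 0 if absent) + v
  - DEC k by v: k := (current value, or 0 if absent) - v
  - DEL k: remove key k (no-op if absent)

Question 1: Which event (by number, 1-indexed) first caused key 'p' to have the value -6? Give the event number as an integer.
Answer: 3

Derivation:
Looking for first event where p becomes -6:
  event 2: p = -13
  event 3: p -13 -> -6  <-- first match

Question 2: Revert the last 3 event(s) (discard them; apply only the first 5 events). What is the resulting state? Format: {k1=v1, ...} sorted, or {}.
Answer: {p=-6, q=30, r=15}

Derivation:
Keep first 5 events (discard last 3):
  after event 1 (t=7: DEL q): {}
  after event 2 (t=10: DEC p by 13): {p=-13}
  after event 3 (t=14: INC p by 7): {p=-6}
  after event 4 (t=16: INC r by 15): {p=-6, r=15}
  after event 5 (t=24: SET q = 30): {p=-6, q=30, r=15}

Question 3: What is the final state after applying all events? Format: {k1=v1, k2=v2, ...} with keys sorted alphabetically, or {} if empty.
  after event 1 (t=7: DEL q): {}
  after event 2 (t=10: DEC p by 13): {p=-13}
  after event 3 (t=14: INC p by 7): {p=-6}
  after event 4 (t=16: INC r by 15): {p=-6, r=15}
  after event 5 (t=24: SET q = 30): {p=-6, q=30, r=15}
  after event 6 (t=27: SET p = -1): {p=-1, q=30, r=15}
  after event 7 (t=29: INC r by 11): {p=-1, q=30, r=26}
  after event 8 (t=31: SET q = 30): {p=-1, q=30, r=26}

Answer: {p=-1, q=30, r=26}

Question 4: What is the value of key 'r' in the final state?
Answer: 26

Derivation:
Track key 'r' through all 8 events:
  event 1 (t=7: DEL q): r unchanged
  event 2 (t=10: DEC p by 13): r unchanged
  event 3 (t=14: INC p by 7): r unchanged
  event 4 (t=16: INC r by 15): r (absent) -> 15
  event 5 (t=24: SET q = 30): r unchanged
  event 6 (t=27: SET p = -1): r unchanged
  event 7 (t=29: INC r by 11): r 15 -> 26
  event 8 (t=31: SET q = 30): r unchanged
Final: r = 26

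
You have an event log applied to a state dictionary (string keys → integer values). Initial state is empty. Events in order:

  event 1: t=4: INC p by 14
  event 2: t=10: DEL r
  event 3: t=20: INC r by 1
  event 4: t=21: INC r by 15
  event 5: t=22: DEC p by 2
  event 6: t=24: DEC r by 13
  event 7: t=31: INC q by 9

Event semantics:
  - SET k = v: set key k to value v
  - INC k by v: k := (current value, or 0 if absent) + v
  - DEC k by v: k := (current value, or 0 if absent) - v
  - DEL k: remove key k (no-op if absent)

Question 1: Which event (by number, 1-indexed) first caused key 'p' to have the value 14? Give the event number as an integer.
Answer: 1

Derivation:
Looking for first event where p becomes 14:
  event 1: p (absent) -> 14  <-- first match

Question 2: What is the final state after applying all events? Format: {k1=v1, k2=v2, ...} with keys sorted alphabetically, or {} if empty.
  after event 1 (t=4: INC p by 14): {p=14}
  after event 2 (t=10: DEL r): {p=14}
  after event 3 (t=20: INC r by 1): {p=14, r=1}
  after event 4 (t=21: INC r by 15): {p=14, r=16}
  after event 5 (t=22: DEC p by 2): {p=12, r=16}
  after event 6 (t=24: DEC r by 13): {p=12, r=3}
  after event 7 (t=31: INC q by 9): {p=12, q=9, r=3}

Answer: {p=12, q=9, r=3}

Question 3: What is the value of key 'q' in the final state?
Answer: 9

Derivation:
Track key 'q' through all 7 events:
  event 1 (t=4: INC p by 14): q unchanged
  event 2 (t=10: DEL r): q unchanged
  event 3 (t=20: INC r by 1): q unchanged
  event 4 (t=21: INC r by 15): q unchanged
  event 5 (t=22: DEC p by 2): q unchanged
  event 6 (t=24: DEC r by 13): q unchanged
  event 7 (t=31: INC q by 9): q (absent) -> 9
Final: q = 9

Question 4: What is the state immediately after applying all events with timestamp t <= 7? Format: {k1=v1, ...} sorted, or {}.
Answer: {p=14}

Derivation:
Apply events with t <= 7 (1 events):
  after event 1 (t=4: INC p by 14): {p=14}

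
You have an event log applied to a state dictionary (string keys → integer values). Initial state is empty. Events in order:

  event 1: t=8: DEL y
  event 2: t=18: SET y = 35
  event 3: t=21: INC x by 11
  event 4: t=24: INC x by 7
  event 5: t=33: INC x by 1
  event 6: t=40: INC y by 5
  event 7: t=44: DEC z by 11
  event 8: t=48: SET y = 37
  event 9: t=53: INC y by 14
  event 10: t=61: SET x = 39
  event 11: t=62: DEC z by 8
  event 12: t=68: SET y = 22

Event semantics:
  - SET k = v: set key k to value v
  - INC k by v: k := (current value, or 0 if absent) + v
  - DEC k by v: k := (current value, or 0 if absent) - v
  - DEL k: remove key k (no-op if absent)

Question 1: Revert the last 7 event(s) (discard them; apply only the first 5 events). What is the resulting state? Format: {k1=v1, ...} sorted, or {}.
Answer: {x=19, y=35}

Derivation:
Keep first 5 events (discard last 7):
  after event 1 (t=8: DEL y): {}
  after event 2 (t=18: SET y = 35): {y=35}
  after event 3 (t=21: INC x by 11): {x=11, y=35}
  after event 4 (t=24: INC x by 7): {x=18, y=35}
  after event 5 (t=33: INC x by 1): {x=19, y=35}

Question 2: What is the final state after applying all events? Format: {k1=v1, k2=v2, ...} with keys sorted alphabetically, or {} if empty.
Answer: {x=39, y=22, z=-19}

Derivation:
  after event 1 (t=8: DEL y): {}
  after event 2 (t=18: SET y = 35): {y=35}
  after event 3 (t=21: INC x by 11): {x=11, y=35}
  after event 4 (t=24: INC x by 7): {x=18, y=35}
  after event 5 (t=33: INC x by 1): {x=19, y=35}
  after event 6 (t=40: INC y by 5): {x=19, y=40}
  after event 7 (t=44: DEC z by 11): {x=19, y=40, z=-11}
  after event 8 (t=48: SET y = 37): {x=19, y=37, z=-11}
  after event 9 (t=53: INC y by 14): {x=19, y=51, z=-11}
  after event 10 (t=61: SET x = 39): {x=39, y=51, z=-11}
  after event 11 (t=62: DEC z by 8): {x=39, y=51, z=-19}
  after event 12 (t=68: SET y = 22): {x=39, y=22, z=-19}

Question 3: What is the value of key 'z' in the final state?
Answer: -19

Derivation:
Track key 'z' through all 12 events:
  event 1 (t=8: DEL y): z unchanged
  event 2 (t=18: SET y = 35): z unchanged
  event 3 (t=21: INC x by 11): z unchanged
  event 4 (t=24: INC x by 7): z unchanged
  event 5 (t=33: INC x by 1): z unchanged
  event 6 (t=40: INC y by 5): z unchanged
  event 7 (t=44: DEC z by 11): z (absent) -> -11
  event 8 (t=48: SET y = 37): z unchanged
  event 9 (t=53: INC y by 14): z unchanged
  event 10 (t=61: SET x = 39): z unchanged
  event 11 (t=62: DEC z by 8): z -11 -> -19
  event 12 (t=68: SET y = 22): z unchanged
Final: z = -19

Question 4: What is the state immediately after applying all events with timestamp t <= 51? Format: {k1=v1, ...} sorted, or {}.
Apply events with t <= 51 (8 events):
  after event 1 (t=8: DEL y): {}
  after event 2 (t=18: SET y = 35): {y=35}
  after event 3 (t=21: INC x by 11): {x=11, y=35}
  after event 4 (t=24: INC x by 7): {x=18, y=35}
  after event 5 (t=33: INC x by 1): {x=19, y=35}
  after event 6 (t=40: INC y by 5): {x=19, y=40}
  after event 7 (t=44: DEC z by 11): {x=19, y=40, z=-11}
  after event 8 (t=48: SET y = 37): {x=19, y=37, z=-11}

Answer: {x=19, y=37, z=-11}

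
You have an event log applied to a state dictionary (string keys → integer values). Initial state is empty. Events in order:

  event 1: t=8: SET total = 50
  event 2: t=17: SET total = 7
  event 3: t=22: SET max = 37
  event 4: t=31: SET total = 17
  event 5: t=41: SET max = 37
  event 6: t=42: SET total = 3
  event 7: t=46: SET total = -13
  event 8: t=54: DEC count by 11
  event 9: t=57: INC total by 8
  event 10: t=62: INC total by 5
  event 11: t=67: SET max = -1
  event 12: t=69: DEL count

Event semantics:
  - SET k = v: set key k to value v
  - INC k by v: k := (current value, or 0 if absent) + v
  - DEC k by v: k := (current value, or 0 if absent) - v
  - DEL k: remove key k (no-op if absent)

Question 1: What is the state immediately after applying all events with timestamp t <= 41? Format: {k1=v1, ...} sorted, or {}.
Apply events with t <= 41 (5 events):
  after event 1 (t=8: SET total = 50): {total=50}
  after event 2 (t=17: SET total = 7): {total=7}
  after event 3 (t=22: SET max = 37): {max=37, total=7}
  after event 4 (t=31: SET total = 17): {max=37, total=17}
  after event 5 (t=41: SET max = 37): {max=37, total=17}

Answer: {max=37, total=17}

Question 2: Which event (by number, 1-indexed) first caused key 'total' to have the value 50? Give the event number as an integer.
Looking for first event where total becomes 50:
  event 1: total (absent) -> 50  <-- first match

Answer: 1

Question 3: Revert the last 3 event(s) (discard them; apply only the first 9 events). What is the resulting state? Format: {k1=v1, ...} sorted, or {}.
Answer: {count=-11, max=37, total=-5}

Derivation:
Keep first 9 events (discard last 3):
  after event 1 (t=8: SET total = 50): {total=50}
  after event 2 (t=17: SET total = 7): {total=7}
  after event 3 (t=22: SET max = 37): {max=37, total=7}
  after event 4 (t=31: SET total = 17): {max=37, total=17}
  after event 5 (t=41: SET max = 37): {max=37, total=17}
  after event 6 (t=42: SET total = 3): {max=37, total=3}
  after event 7 (t=46: SET total = -13): {max=37, total=-13}
  after event 8 (t=54: DEC count by 11): {count=-11, max=37, total=-13}
  after event 9 (t=57: INC total by 8): {count=-11, max=37, total=-5}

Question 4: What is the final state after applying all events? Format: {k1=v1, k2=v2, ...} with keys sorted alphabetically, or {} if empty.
  after event 1 (t=8: SET total = 50): {total=50}
  after event 2 (t=17: SET total = 7): {total=7}
  after event 3 (t=22: SET max = 37): {max=37, total=7}
  after event 4 (t=31: SET total = 17): {max=37, total=17}
  after event 5 (t=41: SET max = 37): {max=37, total=17}
  after event 6 (t=42: SET total = 3): {max=37, total=3}
  after event 7 (t=46: SET total = -13): {max=37, total=-13}
  after event 8 (t=54: DEC count by 11): {count=-11, max=37, total=-13}
  after event 9 (t=57: INC total by 8): {count=-11, max=37, total=-5}
  after event 10 (t=62: INC total by 5): {count=-11, max=37, total=0}
  after event 11 (t=67: SET max = -1): {count=-11, max=-1, total=0}
  after event 12 (t=69: DEL count): {max=-1, total=0}

Answer: {max=-1, total=0}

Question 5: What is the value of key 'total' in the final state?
Track key 'total' through all 12 events:
  event 1 (t=8: SET total = 50): total (absent) -> 50
  event 2 (t=17: SET total = 7): total 50 -> 7
  event 3 (t=22: SET max = 37): total unchanged
  event 4 (t=31: SET total = 17): total 7 -> 17
  event 5 (t=41: SET max = 37): total unchanged
  event 6 (t=42: SET total = 3): total 17 -> 3
  event 7 (t=46: SET total = -13): total 3 -> -13
  event 8 (t=54: DEC count by 11): total unchanged
  event 9 (t=57: INC total by 8): total -13 -> -5
  event 10 (t=62: INC total by 5): total -5 -> 0
  event 11 (t=67: SET max = -1): total unchanged
  event 12 (t=69: DEL count): total unchanged
Final: total = 0

Answer: 0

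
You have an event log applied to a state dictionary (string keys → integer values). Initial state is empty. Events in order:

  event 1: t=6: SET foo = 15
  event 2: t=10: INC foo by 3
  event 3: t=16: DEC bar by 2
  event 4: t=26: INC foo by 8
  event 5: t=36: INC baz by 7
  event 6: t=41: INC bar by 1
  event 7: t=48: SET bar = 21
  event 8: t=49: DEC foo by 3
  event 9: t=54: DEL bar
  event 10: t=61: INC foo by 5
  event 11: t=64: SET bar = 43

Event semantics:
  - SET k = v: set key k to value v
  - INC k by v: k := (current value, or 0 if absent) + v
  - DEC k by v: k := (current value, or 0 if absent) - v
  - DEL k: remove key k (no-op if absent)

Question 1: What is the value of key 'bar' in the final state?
Track key 'bar' through all 11 events:
  event 1 (t=6: SET foo = 15): bar unchanged
  event 2 (t=10: INC foo by 3): bar unchanged
  event 3 (t=16: DEC bar by 2): bar (absent) -> -2
  event 4 (t=26: INC foo by 8): bar unchanged
  event 5 (t=36: INC baz by 7): bar unchanged
  event 6 (t=41: INC bar by 1): bar -2 -> -1
  event 7 (t=48: SET bar = 21): bar -1 -> 21
  event 8 (t=49: DEC foo by 3): bar unchanged
  event 9 (t=54: DEL bar): bar 21 -> (absent)
  event 10 (t=61: INC foo by 5): bar unchanged
  event 11 (t=64: SET bar = 43): bar (absent) -> 43
Final: bar = 43

Answer: 43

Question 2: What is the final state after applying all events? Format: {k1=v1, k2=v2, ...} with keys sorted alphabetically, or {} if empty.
  after event 1 (t=6: SET foo = 15): {foo=15}
  after event 2 (t=10: INC foo by 3): {foo=18}
  after event 3 (t=16: DEC bar by 2): {bar=-2, foo=18}
  after event 4 (t=26: INC foo by 8): {bar=-2, foo=26}
  after event 5 (t=36: INC baz by 7): {bar=-2, baz=7, foo=26}
  after event 6 (t=41: INC bar by 1): {bar=-1, baz=7, foo=26}
  after event 7 (t=48: SET bar = 21): {bar=21, baz=7, foo=26}
  after event 8 (t=49: DEC foo by 3): {bar=21, baz=7, foo=23}
  after event 9 (t=54: DEL bar): {baz=7, foo=23}
  after event 10 (t=61: INC foo by 5): {baz=7, foo=28}
  after event 11 (t=64: SET bar = 43): {bar=43, baz=7, foo=28}

Answer: {bar=43, baz=7, foo=28}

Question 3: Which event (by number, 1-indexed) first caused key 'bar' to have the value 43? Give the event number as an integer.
Looking for first event where bar becomes 43:
  event 3: bar = -2
  event 4: bar = -2
  event 5: bar = -2
  event 6: bar = -1
  event 7: bar = 21
  event 8: bar = 21
  event 9: bar = (absent)
  event 11: bar (absent) -> 43  <-- first match

Answer: 11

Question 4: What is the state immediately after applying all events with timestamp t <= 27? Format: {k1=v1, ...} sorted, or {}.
Apply events with t <= 27 (4 events):
  after event 1 (t=6: SET foo = 15): {foo=15}
  after event 2 (t=10: INC foo by 3): {foo=18}
  after event 3 (t=16: DEC bar by 2): {bar=-2, foo=18}
  after event 4 (t=26: INC foo by 8): {bar=-2, foo=26}

Answer: {bar=-2, foo=26}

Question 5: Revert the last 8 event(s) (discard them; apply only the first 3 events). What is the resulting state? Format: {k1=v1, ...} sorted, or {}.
Answer: {bar=-2, foo=18}

Derivation:
Keep first 3 events (discard last 8):
  after event 1 (t=6: SET foo = 15): {foo=15}
  after event 2 (t=10: INC foo by 3): {foo=18}
  after event 3 (t=16: DEC bar by 2): {bar=-2, foo=18}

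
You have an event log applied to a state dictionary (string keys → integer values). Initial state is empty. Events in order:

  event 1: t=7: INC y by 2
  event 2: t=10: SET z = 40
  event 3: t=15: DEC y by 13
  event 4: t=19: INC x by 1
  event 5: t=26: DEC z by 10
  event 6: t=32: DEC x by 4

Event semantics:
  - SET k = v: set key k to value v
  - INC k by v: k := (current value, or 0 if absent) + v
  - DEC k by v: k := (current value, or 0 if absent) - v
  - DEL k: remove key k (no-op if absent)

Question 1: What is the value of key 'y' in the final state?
Answer: -11

Derivation:
Track key 'y' through all 6 events:
  event 1 (t=7: INC y by 2): y (absent) -> 2
  event 2 (t=10: SET z = 40): y unchanged
  event 3 (t=15: DEC y by 13): y 2 -> -11
  event 4 (t=19: INC x by 1): y unchanged
  event 5 (t=26: DEC z by 10): y unchanged
  event 6 (t=32: DEC x by 4): y unchanged
Final: y = -11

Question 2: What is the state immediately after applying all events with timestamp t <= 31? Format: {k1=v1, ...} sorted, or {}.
Answer: {x=1, y=-11, z=30}

Derivation:
Apply events with t <= 31 (5 events):
  after event 1 (t=7: INC y by 2): {y=2}
  after event 2 (t=10: SET z = 40): {y=2, z=40}
  after event 3 (t=15: DEC y by 13): {y=-11, z=40}
  after event 4 (t=19: INC x by 1): {x=1, y=-11, z=40}
  after event 5 (t=26: DEC z by 10): {x=1, y=-11, z=30}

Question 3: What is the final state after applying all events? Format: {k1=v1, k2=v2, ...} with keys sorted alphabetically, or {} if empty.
  after event 1 (t=7: INC y by 2): {y=2}
  after event 2 (t=10: SET z = 40): {y=2, z=40}
  after event 3 (t=15: DEC y by 13): {y=-11, z=40}
  after event 4 (t=19: INC x by 1): {x=1, y=-11, z=40}
  after event 5 (t=26: DEC z by 10): {x=1, y=-11, z=30}
  after event 6 (t=32: DEC x by 4): {x=-3, y=-11, z=30}

Answer: {x=-3, y=-11, z=30}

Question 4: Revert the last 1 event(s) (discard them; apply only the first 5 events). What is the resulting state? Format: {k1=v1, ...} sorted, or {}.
Keep first 5 events (discard last 1):
  after event 1 (t=7: INC y by 2): {y=2}
  after event 2 (t=10: SET z = 40): {y=2, z=40}
  after event 3 (t=15: DEC y by 13): {y=-11, z=40}
  after event 4 (t=19: INC x by 1): {x=1, y=-11, z=40}
  after event 5 (t=26: DEC z by 10): {x=1, y=-11, z=30}

Answer: {x=1, y=-11, z=30}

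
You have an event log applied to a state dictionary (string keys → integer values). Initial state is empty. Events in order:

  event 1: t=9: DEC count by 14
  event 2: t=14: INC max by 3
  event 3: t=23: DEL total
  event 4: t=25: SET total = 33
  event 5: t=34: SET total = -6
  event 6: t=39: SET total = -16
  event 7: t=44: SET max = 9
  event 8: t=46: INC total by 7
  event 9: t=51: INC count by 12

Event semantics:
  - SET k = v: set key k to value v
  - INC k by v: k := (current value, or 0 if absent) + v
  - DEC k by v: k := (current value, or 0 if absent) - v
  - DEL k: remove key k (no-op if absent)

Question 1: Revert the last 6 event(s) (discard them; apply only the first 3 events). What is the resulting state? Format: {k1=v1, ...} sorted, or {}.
Answer: {count=-14, max=3}

Derivation:
Keep first 3 events (discard last 6):
  after event 1 (t=9: DEC count by 14): {count=-14}
  after event 2 (t=14: INC max by 3): {count=-14, max=3}
  after event 3 (t=23: DEL total): {count=-14, max=3}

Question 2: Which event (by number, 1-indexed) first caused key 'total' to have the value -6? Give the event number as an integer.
Answer: 5

Derivation:
Looking for first event where total becomes -6:
  event 4: total = 33
  event 5: total 33 -> -6  <-- first match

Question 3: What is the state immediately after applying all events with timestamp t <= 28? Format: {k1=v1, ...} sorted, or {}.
Apply events with t <= 28 (4 events):
  after event 1 (t=9: DEC count by 14): {count=-14}
  after event 2 (t=14: INC max by 3): {count=-14, max=3}
  after event 3 (t=23: DEL total): {count=-14, max=3}
  after event 4 (t=25: SET total = 33): {count=-14, max=3, total=33}

Answer: {count=-14, max=3, total=33}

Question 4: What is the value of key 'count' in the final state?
Answer: -2

Derivation:
Track key 'count' through all 9 events:
  event 1 (t=9: DEC count by 14): count (absent) -> -14
  event 2 (t=14: INC max by 3): count unchanged
  event 3 (t=23: DEL total): count unchanged
  event 4 (t=25: SET total = 33): count unchanged
  event 5 (t=34: SET total = -6): count unchanged
  event 6 (t=39: SET total = -16): count unchanged
  event 7 (t=44: SET max = 9): count unchanged
  event 8 (t=46: INC total by 7): count unchanged
  event 9 (t=51: INC count by 12): count -14 -> -2
Final: count = -2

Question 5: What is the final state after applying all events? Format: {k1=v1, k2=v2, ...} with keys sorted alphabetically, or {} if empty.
Answer: {count=-2, max=9, total=-9}

Derivation:
  after event 1 (t=9: DEC count by 14): {count=-14}
  after event 2 (t=14: INC max by 3): {count=-14, max=3}
  after event 3 (t=23: DEL total): {count=-14, max=3}
  after event 4 (t=25: SET total = 33): {count=-14, max=3, total=33}
  after event 5 (t=34: SET total = -6): {count=-14, max=3, total=-6}
  after event 6 (t=39: SET total = -16): {count=-14, max=3, total=-16}
  after event 7 (t=44: SET max = 9): {count=-14, max=9, total=-16}
  after event 8 (t=46: INC total by 7): {count=-14, max=9, total=-9}
  after event 9 (t=51: INC count by 12): {count=-2, max=9, total=-9}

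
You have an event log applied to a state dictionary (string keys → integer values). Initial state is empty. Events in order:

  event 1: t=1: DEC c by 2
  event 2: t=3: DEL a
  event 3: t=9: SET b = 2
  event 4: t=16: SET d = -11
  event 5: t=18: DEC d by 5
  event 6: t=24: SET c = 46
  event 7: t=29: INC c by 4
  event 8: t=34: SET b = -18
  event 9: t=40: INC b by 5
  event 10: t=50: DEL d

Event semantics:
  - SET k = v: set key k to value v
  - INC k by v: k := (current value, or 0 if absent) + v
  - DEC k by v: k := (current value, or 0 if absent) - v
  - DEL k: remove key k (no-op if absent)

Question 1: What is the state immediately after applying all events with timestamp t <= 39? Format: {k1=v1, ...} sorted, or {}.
Answer: {b=-18, c=50, d=-16}

Derivation:
Apply events with t <= 39 (8 events):
  after event 1 (t=1: DEC c by 2): {c=-2}
  after event 2 (t=3: DEL a): {c=-2}
  after event 3 (t=9: SET b = 2): {b=2, c=-2}
  after event 4 (t=16: SET d = -11): {b=2, c=-2, d=-11}
  after event 5 (t=18: DEC d by 5): {b=2, c=-2, d=-16}
  after event 6 (t=24: SET c = 46): {b=2, c=46, d=-16}
  after event 7 (t=29: INC c by 4): {b=2, c=50, d=-16}
  after event 8 (t=34: SET b = -18): {b=-18, c=50, d=-16}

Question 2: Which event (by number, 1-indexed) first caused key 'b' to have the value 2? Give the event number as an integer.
Looking for first event where b becomes 2:
  event 3: b (absent) -> 2  <-- first match

Answer: 3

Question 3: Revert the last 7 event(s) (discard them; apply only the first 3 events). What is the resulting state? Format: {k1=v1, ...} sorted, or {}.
Answer: {b=2, c=-2}

Derivation:
Keep first 3 events (discard last 7):
  after event 1 (t=1: DEC c by 2): {c=-2}
  after event 2 (t=3: DEL a): {c=-2}
  after event 3 (t=9: SET b = 2): {b=2, c=-2}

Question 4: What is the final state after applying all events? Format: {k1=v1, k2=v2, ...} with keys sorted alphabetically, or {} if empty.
Answer: {b=-13, c=50}

Derivation:
  after event 1 (t=1: DEC c by 2): {c=-2}
  after event 2 (t=3: DEL a): {c=-2}
  after event 3 (t=9: SET b = 2): {b=2, c=-2}
  after event 4 (t=16: SET d = -11): {b=2, c=-2, d=-11}
  after event 5 (t=18: DEC d by 5): {b=2, c=-2, d=-16}
  after event 6 (t=24: SET c = 46): {b=2, c=46, d=-16}
  after event 7 (t=29: INC c by 4): {b=2, c=50, d=-16}
  after event 8 (t=34: SET b = -18): {b=-18, c=50, d=-16}
  after event 9 (t=40: INC b by 5): {b=-13, c=50, d=-16}
  after event 10 (t=50: DEL d): {b=-13, c=50}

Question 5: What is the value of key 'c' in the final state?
Answer: 50

Derivation:
Track key 'c' through all 10 events:
  event 1 (t=1: DEC c by 2): c (absent) -> -2
  event 2 (t=3: DEL a): c unchanged
  event 3 (t=9: SET b = 2): c unchanged
  event 4 (t=16: SET d = -11): c unchanged
  event 5 (t=18: DEC d by 5): c unchanged
  event 6 (t=24: SET c = 46): c -2 -> 46
  event 7 (t=29: INC c by 4): c 46 -> 50
  event 8 (t=34: SET b = -18): c unchanged
  event 9 (t=40: INC b by 5): c unchanged
  event 10 (t=50: DEL d): c unchanged
Final: c = 50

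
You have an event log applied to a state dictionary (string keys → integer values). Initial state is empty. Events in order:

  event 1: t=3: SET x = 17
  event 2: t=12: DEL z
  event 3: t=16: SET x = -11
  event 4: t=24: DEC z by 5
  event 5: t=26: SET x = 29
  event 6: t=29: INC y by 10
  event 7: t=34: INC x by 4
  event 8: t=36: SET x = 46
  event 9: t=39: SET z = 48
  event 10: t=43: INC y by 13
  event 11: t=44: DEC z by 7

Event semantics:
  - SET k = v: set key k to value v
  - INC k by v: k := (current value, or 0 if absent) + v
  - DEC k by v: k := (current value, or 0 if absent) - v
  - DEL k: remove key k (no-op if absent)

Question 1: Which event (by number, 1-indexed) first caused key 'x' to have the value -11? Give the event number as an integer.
Looking for first event where x becomes -11:
  event 1: x = 17
  event 2: x = 17
  event 3: x 17 -> -11  <-- first match

Answer: 3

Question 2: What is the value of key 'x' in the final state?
Answer: 46

Derivation:
Track key 'x' through all 11 events:
  event 1 (t=3: SET x = 17): x (absent) -> 17
  event 2 (t=12: DEL z): x unchanged
  event 3 (t=16: SET x = -11): x 17 -> -11
  event 4 (t=24: DEC z by 5): x unchanged
  event 5 (t=26: SET x = 29): x -11 -> 29
  event 6 (t=29: INC y by 10): x unchanged
  event 7 (t=34: INC x by 4): x 29 -> 33
  event 8 (t=36: SET x = 46): x 33 -> 46
  event 9 (t=39: SET z = 48): x unchanged
  event 10 (t=43: INC y by 13): x unchanged
  event 11 (t=44: DEC z by 7): x unchanged
Final: x = 46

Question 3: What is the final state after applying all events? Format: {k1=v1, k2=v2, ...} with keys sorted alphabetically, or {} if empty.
  after event 1 (t=3: SET x = 17): {x=17}
  after event 2 (t=12: DEL z): {x=17}
  after event 3 (t=16: SET x = -11): {x=-11}
  after event 4 (t=24: DEC z by 5): {x=-11, z=-5}
  after event 5 (t=26: SET x = 29): {x=29, z=-5}
  after event 6 (t=29: INC y by 10): {x=29, y=10, z=-5}
  after event 7 (t=34: INC x by 4): {x=33, y=10, z=-5}
  after event 8 (t=36: SET x = 46): {x=46, y=10, z=-5}
  after event 9 (t=39: SET z = 48): {x=46, y=10, z=48}
  after event 10 (t=43: INC y by 13): {x=46, y=23, z=48}
  after event 11 (t=44: DEC z by 7): {x=46, y=23, z=41}

Answer: {x=46, y=23, z=41}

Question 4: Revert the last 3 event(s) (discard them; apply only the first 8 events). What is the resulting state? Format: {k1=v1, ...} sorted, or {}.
Answer: {x=46, y=10, z=-5}

Derivation:
Keep first 8 events (discard last 3):
  after event 1 (t=3: SET x = 17): {x=17}
  after event 2 (t=12: DEL z): {x=17}
  after event 3 (t=16: SET x = -11): {x=-11}
  after event 4 (t=24: DEC z by 5): {x=-11, z=-5}
  after event 5 (t=26: SET x = 29): {x=29, z=-5}
  after event 6 (t=29: INC y by 10): {x=29, y=10, z=-5}
  after event 7 (t=34: INC x by 4): {x=33, y=10, z=-5}
  after event 8 (t=36: SET x = 46): {x=46, y=10, z=-5}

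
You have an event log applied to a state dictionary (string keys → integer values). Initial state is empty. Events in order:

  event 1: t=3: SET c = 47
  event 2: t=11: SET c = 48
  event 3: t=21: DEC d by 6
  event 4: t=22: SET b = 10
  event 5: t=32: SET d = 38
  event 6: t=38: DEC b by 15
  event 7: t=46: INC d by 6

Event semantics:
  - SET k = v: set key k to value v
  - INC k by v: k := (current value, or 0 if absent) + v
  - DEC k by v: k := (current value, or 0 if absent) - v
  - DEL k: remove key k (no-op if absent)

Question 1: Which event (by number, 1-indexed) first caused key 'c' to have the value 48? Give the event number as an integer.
Looking for first event where c becomes 48:
  event 1: c = 47
  event 2: c 47 -> 48  <-- first match

Answer: 2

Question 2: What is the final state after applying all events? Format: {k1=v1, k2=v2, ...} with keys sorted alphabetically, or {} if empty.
  after event 1 (t=3: SET c = 47): {c=47}
  after event 2 (t=11: SET c = 48): {c=48}
  after event 3 (t=21: DEC d by 6): {c=48, d=-6}
  after event 4 (t=22: SET b = 10): {b=10, c=48, d=-6}
  after event 5 (t=32: SET d = 38): {b=10, c=48, d=38}
  after event 6 (t=38: DEC b by 15): {b=-5, c=48, d=38}
  after event 7 (t=46: INC d by 6): {b=-5, c=48, d=44}

Answer: {b=-5, c=48, d=44}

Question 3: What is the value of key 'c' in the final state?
Answer: 48

Derivation:
Track key 'c' through all 7 events:
  event 1 (t=3: SET c = 47): c (absent) -> 47
  event 2 (t=11: SET c = 48): c 47 -> 48
  event 3 (t=21: DEC d by 6): c unchanged
  event 4 (t=22: SET b = 10): c unchanged
  event 5 (t=32: SET d = 38): c unchanged
  event 6 (t=38: DEC b by 15): c unchanged
  event 7 (t=46: INC d by 6): c unchanged
Final: c = 48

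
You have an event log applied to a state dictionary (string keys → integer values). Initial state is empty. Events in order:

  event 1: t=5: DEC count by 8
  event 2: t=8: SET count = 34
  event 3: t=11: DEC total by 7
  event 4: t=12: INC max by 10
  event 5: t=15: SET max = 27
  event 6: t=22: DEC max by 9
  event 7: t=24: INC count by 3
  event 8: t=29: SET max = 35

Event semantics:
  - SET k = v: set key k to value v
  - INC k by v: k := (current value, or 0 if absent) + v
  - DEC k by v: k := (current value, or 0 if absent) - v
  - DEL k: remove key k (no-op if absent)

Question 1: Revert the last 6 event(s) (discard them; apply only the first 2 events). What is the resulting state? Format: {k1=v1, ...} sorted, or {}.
Answer: {count=34}

Derivation:
Keep first 2 events (discard last 6):
  after event 1 (t=5: DEC count by 8): {count=-8}
  after event 2 (t=8: SET count = 34): {count=34}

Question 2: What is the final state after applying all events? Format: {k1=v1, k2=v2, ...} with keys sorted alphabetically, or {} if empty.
  after event 1 (t=5: DEC count by 8): {count=-8}
  after event 2 (t=8: SET count = 34): {count=34}
  after event 3 (t=11: DEC total by 7): {count=34, total=-7}
  after event 4 (t=12: INC max by 10): {count=34, max=10, total=-7}
  after event 5 (t=15: SET max = 27): {count=34, max=27, total=-7}
  after event 6 (t=22: DEC max by 9): {count=34, max=18, total=-7}
  after event 7 (t=24: INC count by 3): {count=37, max=18, total=-7}
  after event 8 (t=29: SET max = 35): {count=37, max=35, total=-7}

Answer: {count=37, max=35, total=-7}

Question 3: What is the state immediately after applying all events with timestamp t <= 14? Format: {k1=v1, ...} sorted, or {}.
Answer: {count=34, max=10, total=-7}

Derivation:
Apply events with t <= 14 (4 events):
  after event 1 (t=5: DEC count by 8): {count=-8}
  after event 2 (t=8: SET count = 34): {count=34}
  after event 3 (t=11: DEC total by 7): {count=34, total=-7}
  after event 4 (t=12: INC max by 10): {count=34, max=10, total=-7}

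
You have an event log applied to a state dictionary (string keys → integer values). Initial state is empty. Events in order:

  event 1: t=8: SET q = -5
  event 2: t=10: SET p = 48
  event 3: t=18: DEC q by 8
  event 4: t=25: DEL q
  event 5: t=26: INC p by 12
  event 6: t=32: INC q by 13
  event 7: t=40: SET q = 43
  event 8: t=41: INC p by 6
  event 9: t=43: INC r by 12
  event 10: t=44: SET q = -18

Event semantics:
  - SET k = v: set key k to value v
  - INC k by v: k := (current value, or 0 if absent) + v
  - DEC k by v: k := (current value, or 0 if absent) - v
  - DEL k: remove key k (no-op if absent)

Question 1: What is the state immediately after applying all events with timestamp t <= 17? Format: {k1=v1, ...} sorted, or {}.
Answer: {p=48, q=-5}

Derivation:
Apply events with t <= 17 (2 events):
  after event 1 (t=8: SET q = -5): {q=-5}
  after event 2 (t=10: SET p = 48): {p=48, q=-5}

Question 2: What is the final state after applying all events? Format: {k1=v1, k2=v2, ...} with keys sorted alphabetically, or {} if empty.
  after event 1 (t=8: SET q = -5): {q=-5}
  after event 2 (t=10: SET p = 48): {p=48, q=-5}
  after event 3 (t=18: DEC q by 8): {p=48, q=-13}
  after event 4 (t=25: DEL q): {p=48}
  after event 5 (t=26: INC p by 12): {p=60}
  after event 6 (t=32: INC q by 13): {p=60, q=13}
  after event 7 (t=40: SET q = 43): {p=60, q=43}
  after event 8 (t=41: INC p by 6): {p=66, q=43}
  after event 9 (t=43: INC r by 12): {p=66, q=43, r=12}
  after event 10 (t=44: SET q = -18): {p=66, q=-18, r=12}

Answer: {p=66, q=-18, r=12}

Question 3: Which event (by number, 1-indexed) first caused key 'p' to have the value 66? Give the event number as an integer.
Looking for first event where p becomes 66:
  event 2: p = 48
  event 3: p = 48
  event 4: p = 48
  event 5: p = 60
  event 6: p = 60
  event 7: p = 60
  event 8: p 60 -> 66  <-- first match

Answer: 8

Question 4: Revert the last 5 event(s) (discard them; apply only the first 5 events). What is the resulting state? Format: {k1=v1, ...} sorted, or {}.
Answer: {p=60}

Derivation:
Keep first 5 events (discard last 5):
  after event 1 (t=8: SET q = -5): {q=-5}
  after event 2 (t=10: SET p = 48): {p=48, q=-5}
  after event 3 (t=18: DEC q by 8): {p=48, q=-13}
  after event 4 (t=25: DEL q): {p=48}
  after event 5 (t=26: INC p by 12): {p=60}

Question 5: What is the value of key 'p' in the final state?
Answer: 66

Derivation:
Track key 'p' through all 10 events:
  event 1 (t=8: SET q = -5): p unchanged
  event 2 (t=10: SET p = 48): p (absent) -> 48
  event 3 (t=18: DEC q by 8): p unchanged
  event 4 (t=25: DEL q): p unchanged
  event 5 (t=26: INC p by 12): p 48 -> 60
  event 6 (t=32: INC q by 13): p unchanged
  event 7 (t=40: SET q = 43): p unchanged
  event 8 (t=41: INC p by 6): p 60 -> 66
  event 9 (t=43: INC r by 12): p unchanged
  event 10 (t=44: SET q = -18): p unchanged
Final: p = 66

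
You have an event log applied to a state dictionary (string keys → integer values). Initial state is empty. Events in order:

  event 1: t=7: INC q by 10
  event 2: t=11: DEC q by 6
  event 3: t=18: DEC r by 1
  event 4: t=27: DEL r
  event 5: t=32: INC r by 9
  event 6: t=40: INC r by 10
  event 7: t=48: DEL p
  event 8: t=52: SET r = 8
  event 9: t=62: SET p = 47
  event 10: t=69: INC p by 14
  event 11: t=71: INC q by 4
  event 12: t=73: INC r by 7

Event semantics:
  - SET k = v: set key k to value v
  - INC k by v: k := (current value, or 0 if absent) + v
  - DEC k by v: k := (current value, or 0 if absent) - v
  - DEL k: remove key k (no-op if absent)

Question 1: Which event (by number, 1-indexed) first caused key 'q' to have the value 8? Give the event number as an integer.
Looking for first event where q becomes 8:
  event 1: q = 10
  event 2: q = 4
  event 3: q = 4
  event 4: q = 4
  event 5: q = 4
  event 6: q = 4
  event 7: q = 4
  event 8: q = 4
  event 9: q = 4
  event 10: q = 4
  event 11: q 4 -> 8  <-- first match

Answer: 11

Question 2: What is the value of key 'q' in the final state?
Track key 'q' through all 12 events:
  event 1 (t=7: INC q by 10): q (absent) -> 10
  event 2 (t=11: DEC q by 6): q 10 -> 4
  event 3 (t=18: DEC r by 1): q unchanged
  event 4 (t=27: DEL r): q unchanged
  event 5 (t=32: INC r by 9): q unchanged
  event 6 (t=40: INC r by 10): q unchanged
  event 7 (t=48: DEL p): q unchanged
  event 8 (t=52: SET r = 8): q unchanged
  event 9 (t=62: SET p = 47): q unchanged
  event 10 (t=69: INC p by 14): q unchanged
  event 11 (t=71: INC q by 4): q 4 -> 8
  event 12 (t=73: INC r by 7): q unchanged
Final: q = 8

Answer: 8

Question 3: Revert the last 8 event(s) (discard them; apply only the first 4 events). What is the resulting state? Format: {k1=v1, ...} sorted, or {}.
Keep first 4 events (discard last 8):
  after event 1 (t=7: INC q by 10): {q=10}
  after event 2 (t=11: DEC q by 6): {q=4}
  after event 3 (t=18: DEC r by 1): {q=4, r=-1}
  after event 4 (t=27: DEL r): {q=4}

Answer: {q=4}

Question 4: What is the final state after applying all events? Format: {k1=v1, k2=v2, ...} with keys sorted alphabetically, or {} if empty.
  after event 1 (t=7: INC q by 10): {q=10}
  after event 2 (t=11: DEC q by 6): {q=4}
  after event 3 (t=18: DEC r by 1): {q=4, r=-1}
  after event 4 (t=27: DEL r): {q=4}
  after event 5 (t=32: INC r by 9): {q=4, r=9}
  after event 6 (t=40: INC r by 10): {q=4, r=19}
  after event 7 (t=48: DEL p): {q=4, r=19}
  after event 8 (t=52: SET r = 8): {q=4, r=8}
  after event 9 (t=62: SET p = 47): {p=47, q=4, r=8}
  after event 10 (t=69: INC p by 14): {p=61, q=4, r=8}
  after event 11 (t=71: INC q by 4): {p=61, q=8, r=8}
  after event 12 (t=73: INC r by 7): {p=61, q=8, r=15}

Answer: {p=61, q=8, r=15}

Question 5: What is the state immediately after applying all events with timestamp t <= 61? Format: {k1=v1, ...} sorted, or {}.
Answer: {q=4, r=8}

Derivation:
Apply events with t <= 61 (8 events):
  after event 1 (t=7: INC q by 10): {q=10}
  after event 2 (t=11: DEC q by 6): {q=4}
  after event 3 (t=18: DEC r by 1): {q=4, r=-1}
  after event 4 (t=27: DEL r): {q=4}
  after event 5 (t=32: INC r by 9): {q=4, r=9}
  after event 6 (t=40: INC r by 10): {q=4, r=19}
  after event 7 (t=48: DEL p): {q=4, r=19}
  after event 8 (t=52: SET r = 8): {q=4, r=8}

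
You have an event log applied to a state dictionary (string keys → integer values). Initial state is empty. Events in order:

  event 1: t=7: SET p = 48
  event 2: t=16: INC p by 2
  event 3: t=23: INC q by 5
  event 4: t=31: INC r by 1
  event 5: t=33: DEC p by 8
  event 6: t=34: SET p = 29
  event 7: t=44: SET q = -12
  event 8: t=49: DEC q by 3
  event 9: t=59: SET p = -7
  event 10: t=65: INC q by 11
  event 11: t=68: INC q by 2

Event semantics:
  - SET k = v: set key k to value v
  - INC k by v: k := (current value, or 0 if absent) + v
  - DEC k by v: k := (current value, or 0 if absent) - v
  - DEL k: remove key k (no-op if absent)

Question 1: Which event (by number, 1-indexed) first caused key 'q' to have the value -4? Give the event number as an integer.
Looking for first event where q becomes -4:
  event 3: q = 5
  event 4: q = 5
  event 5: q = 5
  event 6: q = 5
  event 7: q = -12
  event 8: q = -15
  event 9: q = -15
  event 10: q -15 -> -4  <-- first match

Answer: 10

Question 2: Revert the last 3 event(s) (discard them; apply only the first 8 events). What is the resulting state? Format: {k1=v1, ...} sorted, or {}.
Keep first 8 events (discard last 3):
  after event 1 (t=7: SET p = 48): {p=48}
  after event 2 (t=16: INC p by 2): {p=50}
  after event 3 (t=23: INC q by 5): {p=50, q=5}
  after event 4 (t=31: INC r by 1): {p=50, q=5, r=1}
  after event 5 (t=33: DEC p by 8): {p=42, q=5, r=1}
  after event 6 (t=34: SET p = 29): {p=29, q=5, r=1}
  after event 7 (t=44: SET q = -12): {p=29, q=-12, r=1}
  after event 8 (t=49: DEC q by 3): {p=29, q=-15, r=1}

Answer: {p=29, q=-15, r=1}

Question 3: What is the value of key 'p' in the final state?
Answer: -7

Derivation:
Track key 'p' through all 11 events:
  event 1 (t=7: SET p = 48): p (absent) -> 48
  event 2 (t=16: INC p by 2): p 48 -> 50
  event 3 (t=23: INC q by 5): p unchanged
  event 4 (t=31: INC r by 1): p unchanged
  event 5 (t=33: DEC p by 8): p 50 -> 42
  event 6 (t=34: SET p = 29): p 42 -> 29
  event 7 (t=44: SET q = -12): p unchanged
  event 8 (t=49: DEC q by 3): p unchanged
  event 9 (t=59: SET p = -7): p 29 -> -7
  event 10 (t=65: INC q by 11): p unchanged
  event 11 (t=68: INC q by 2): p unchanged
Final: p = -7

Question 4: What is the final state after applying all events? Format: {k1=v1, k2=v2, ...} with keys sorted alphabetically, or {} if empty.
  after event 1 (t=7: SET p = 48): {p=48}
  after event 2 (t=16: INC p by 2): {p=50}
  after event 3 (t=23: INC q by 5): {p=50, q=5}
  after event 4 (t=31: INC r by 1): {p=50, q=5, r=1}
  after event 5 (t=33: DEC p by 8): {p=42, q=5, r=1}
  after event 6 (t=34: SET p = 29): {p=29, q=5, r=1}
  after event 7 (t=44: SET q = -12): {p=29, q=-12, r=1}
  after event 8 (t=49: DEC q by 3): {p=29, q=-15, r=1}
  after event 9 (t=59: SET p = -7): {p=-7, q=-15, r=1}
  after event 10 (t=65: INC q by 11): {p=-7, q=-4, r=1}
  after event 11 (t=68: INC q by 2): {p=-7, q=-2, r=1}

Answer: {p=-7, q=-2, r=1}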